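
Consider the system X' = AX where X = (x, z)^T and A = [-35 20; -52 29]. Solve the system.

Coefficient matrix A = [[-35, 20], [-52, 29]].
Characteristic polynomial det(A - λI) = λ^2 + 6λ + 25 = 0.
Eigenvalues λ = -3 ± 4i (complex conjugate pair).
For λ=-3+4i: an eigenvector is (-2,-3) - i(1,2) = (-2 - i, -3 - 2i).
A real fundamental pair from Re and Im of e^((-3+4i)t)v: X_1 = e^(-3t)(cos(4t)·(-2,-3) + sin(4t)·(1,2)), X_2 = e^(-3t)(sin(4t)·(-2,-3) - cos(4t)·(1,2)).
General solution: C_1X_1 + C_2X_2.

x(t) = C_1e^(-3t)sin(4t) - 2C_1e^(-3t)cos(4t) - 2C_2e^(-3t)sin(4t) - C_2e^(-3t)cos(4t), z(t) = 2C_1e^(-3t)sin(4t) - 3C_1e^(-3t)cos(4t) - 3C_2e^(-3t)sin(4t) - 2C_2e^(-3t)cos(4t)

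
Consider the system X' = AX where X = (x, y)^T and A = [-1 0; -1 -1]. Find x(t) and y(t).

Coefficient matrix A = [[-1, 0], [-1, -1]].
Characteristic polynomial det(A - λI) = λ^2 + 2λ + 1 = 0.
Single eigenvalue λ = -1 with algebraic multiplicity 2.
Eigenvector v = (0,-1); generalized eigenvector w with (A-λI)w=v is (1,2).
General solution: e^(-t)[C_1·v + C_2·(t·v + w)].

x(t) = C_2e^(-t), y(t) = -C_1e^(-t) - C_2te^(-t) + 2C_2e^(-t)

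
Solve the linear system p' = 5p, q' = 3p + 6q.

p(t) = -K_1e^(5t), q(t) = 3K_1e^(5t) - K_2e^(6t)

Coefficient matrix A = [[5, 0], [3, 6]].
Characteristic polynomial det(A - λI) = λ^2 - 11λ + 30 = 0.
Eigenvalues λ = 5, 6.
For λ=5: (A-λI) row 2 is [3, 1], so an eigenvector is (-1, 3).
For λ=6: (A-λI) row 1 is [-1, 0], so an eigenvector is (0, -1).
General solution: K_1e^(5t)(-1,3) + K_2e^(6t)(0,-1).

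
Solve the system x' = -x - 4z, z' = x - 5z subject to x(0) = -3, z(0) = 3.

x(t) = -18te^(-3t) - 3e^(-3t), z(t) = -9te^(-3t) + 3e^(-3t)

Coefficient matrix A = [[-1, -4], [1, -5]].
Characteristic polynomial det(A - λI) = λ^2 + 6λ + 9 = 0.
Single eigenvalue λ = -3 with algebraic multiplicity 2.
Eigenvector v = (2,1); generalized eigenvector w with (A-λI)w=v is (1,0).
General solution: e^(-3t)[K_1·v + K_2·(t·v + w)].
Applying x(0)=-3, z(0)=3 gives K_1=3, K_2=-9.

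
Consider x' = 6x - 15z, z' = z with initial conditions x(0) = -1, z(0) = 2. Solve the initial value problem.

Coefficient matrix A = [[6, -15], [0, 1]].
Characteristic polynomial det(A - λI) = λ^2 - 7λ + 6 = 0.
Eigenvalues λ = 1, 6.
For λ=1: (A-λI) row 1 is [5, -15], so an eigenvector is (-3, -1).
For λ=6: (A-λI) row 1 is [0, -15], so an eigenvector is (-1, 0).
General solution: K_1e^(t)(-3,-1) + K_2e^(6t)(-1,0).
Applying x(0)=-1, z(0)=2 gives K_1=-2, K_2=7.

x(t) = -7e^(6t) + 6e^(t), z(t) = 2e^(t)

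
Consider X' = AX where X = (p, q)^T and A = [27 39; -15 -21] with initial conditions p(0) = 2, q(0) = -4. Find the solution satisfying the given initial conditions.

p(t) = -36e^(3t)sin(3t) + 2e^(3t)cos(3t), q(t) = 22e^(3t)sin(3t) - 4e^(3t)cos(3t)

Coefficient matrix A = [[27, 39], [-15, -21]].
Characteristic polynomial det(A - λI) = λ^2 - 6λ + 18 = 0.
Eigenvalues λ = 3 ± 3i (complex conjugate pair).
For λ=3+3i: an eigenvector is (2,-1) - i(3,-2) = (2 - 3i, -1 + 2i).
A real fundamental pair from Re and Im of e^((3+3i)t)v: X_1 = e^(3t)(cos(3t)·(2,-1) + sin(3t)·(3,-2)), X_2 = e^(3t)(sin(3t)·(2,-1) - cos(3t)·(3,-2)).
General solution: c_1X_1 + c_2X_2.
Applying p(0)=2, q(0)=-4 gives c_1=-8, c_2=-6.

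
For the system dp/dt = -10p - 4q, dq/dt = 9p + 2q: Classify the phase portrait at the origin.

A = [[-10,-4],[9,2]]; det(A-λI) = λ^2 + 8λ + 16.
repeated λ = -4 with a single eigenvector.

stable improper node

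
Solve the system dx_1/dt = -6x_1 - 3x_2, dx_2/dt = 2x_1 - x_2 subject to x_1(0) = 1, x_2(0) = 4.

x_1(t) = -14e^(-3t) + 15e^(-4t), x_2(t) = 14e^(-3t) - 10e^(-4t)

Coefficient matrix A = [[-6, -3], [2, -1]].
Characteristic polynomial det(A - λI) = λ^2 + 7λ + 12 = 0.
Eigenvalues λ = -3, -4.
For λ=-3: (A-λI) row 1 is [-3, -3], so an eigenvector is (-1, 1).
For λ=-4: (A-λI) row 1 is [-2, -3], so an eigenvector is (-3, 2).
General solution: K_1e^(-3t)(-1,1) + K_2e^(-4t)(-3,2).
Applying x_1(0)=1, x_2(0)=4 gives K_1=14, K_2=-5.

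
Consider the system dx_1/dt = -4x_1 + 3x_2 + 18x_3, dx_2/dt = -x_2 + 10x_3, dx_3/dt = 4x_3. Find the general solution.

x_1(t) = C_1e^(-t) + C_2e^(-4t) + 3C_3e^(4t), x_2(t) = C_1e^(-t) + 2C_3e^(4t), x_3(t) = C_3e^(4t)

Coefficient matrix A = [[-4, 3, 18], [0, -1, 10], [0, 0, 4]].
det(A - λI) = 0 gives eigenvalues λ = -1, -4, 4.
For λ=-1: eigenvector (1,1,0).
For λ=-4: eigenvector (1,0,0).
For λ=4: eigenvector (3,2,1).
General solution: C_1e^(-t)(1,1,0) + C_2e^(-4t)(1,0,0) + C_3e^(4t)(3,2,1).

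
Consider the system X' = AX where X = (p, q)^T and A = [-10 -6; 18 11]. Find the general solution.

p(t) = 2K_1e^(-t) + K_2e^(2t), q(t) = -3K_1e^(-t) - 2K_2e^(2t)

Coefficient matrix A = [[-10, -6], [18, 11]].
Characteristic polynomial det(A - λI) = λ^2 - λ - 2 = 0.
Eigenvalues λ = -1, 2.
For λ=-1: (A-λI) row 1 is [-9, -6], so an eigenvector is (2, -3).
For λ=2: (A-λI) row 1 is [-12, -6], so an eigenvector is (1, -2).
General solution: K_1e^(-t)(2,-3) + K_2e^(2t)(1,-2).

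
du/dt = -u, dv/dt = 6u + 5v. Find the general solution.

Coefficient matrix A = [[-1, 0], [6, 5]].
Characteristic polynomial det(A - λI) = λ^2 - 4λ - 5 = 0.
Eigenvalues λ = -1, 5.
For λ=-1: (A-λI) row 2 is [6, 6], so an eigenvector is (1, -1).
For λ=5: (A-λI) row 1 is [-6, 0], so an eigenvector is (0, 1).
General solution: C_1e^(-t)(1,-1) + C_2e^(5t)(0,1).

u(t) = C_1e^(-t), v(t) = -C_1e^(-t) + C_2e^(5t)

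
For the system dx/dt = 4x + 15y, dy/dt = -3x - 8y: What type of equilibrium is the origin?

A = [[4,15],[-3,-8]]; det(A-λI) = λ^2 + 4λ + 13.
λ = -2 ± 3i: negative real part.

stable spiral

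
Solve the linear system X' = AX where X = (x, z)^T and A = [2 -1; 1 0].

Coefficient matrix A = [[2, -1], [1, 0]].
Characteristic polynomial det(A - λI) = λ^2 - 2λ + 1 = 0.
Single eigenvalue λ = 1 with algebraic multiplicity 2.
Eigenvector v = (-1,-1); generalized eigenvector w with (A-λI)w=v is (2,3).
General solution: e^(t)[K_1·v + K_2·(t·v + w)].

x(t) = -K_1e^(t) - K_2te^(t) + 2K_2e^(t), z(t) = -K_1e^(t) - K_2te^(t) + 3K_2e^(t)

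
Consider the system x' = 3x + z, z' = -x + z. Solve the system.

x(t) = -K_1e^(2t) - K_2te^(2t) + K_2e^(2t), z(t) = K_1e^(2t) + K_2te^(2t) - 2K_2e^(2t)

Coefficient matrix A = [[3, 1], [-1, 1]].
Characteristic polynomial det(A - λI) = λ^2 - 4λ + 4 = 0.
Single eigenvalue λ = 2 with algebraic multiplicity 2.
Eigenvector v = (-1,1); generalized eigenvector w with (A-λI)w=v is (1,-2).
General solution: e^(2t)[K_1·v + K_2·(t·v + w)].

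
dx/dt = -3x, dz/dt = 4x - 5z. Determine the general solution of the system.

x(t) = -c_1e^(-3t), z(t) = -2c_1e^(-3t) - c_2e^(-5t)

Coefficient matrix A = [[-3, 0], [4, -5]].
Characteristic polynomial det(A - λI) = λ^2 + 8λ + 15 = 0.
Eigenvalues λ = -3, -5.
For λ=-3: (A-λI) row 2 is [4, -2], so an eigenvector is (-1, -2).
For λ=-5: (A-λI) row 1 is [2, 0], so an eigenvector is (0, -1).
General solution: c_1e^(-3t)(-1,-2) + c_2e^(-5t)(0,-1).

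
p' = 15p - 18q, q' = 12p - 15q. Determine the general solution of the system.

Coefficient matrix A = [[15, -18], [12, -15]].
Characteristic polynomial det(A - λI) = λ^2 - 9 = 0.
Eigenvalues λ = 3, -3.
For λ=3: (A-λI) row 1 is [12, -18], so an eigenvector is (3, 2).
For λ=-3: (A-λI) row 1 is [18, -18], so an eigenvector is (1, 1).
General solution: C_1e^(3t)(3,2) + C_2e^(-3t)(1,1).

p(t) = 3C_1e^(3t) + C_2e^(-3t), q(t) = 2C_1e^(3t) + C_2e^(-3t)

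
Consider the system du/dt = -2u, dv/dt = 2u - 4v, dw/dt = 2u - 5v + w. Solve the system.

Coefficient matrix A = [[-2, 0, 0], [2, -4, 0], [2, -5, 1]].
det(A - λI) = 0 gives eigenvalues λ = 1, -4, -2.
For λ=1: eigenvector (0,0,-1).
For λ=-4: eigenvector (0,1,1).
For λ=-2: eigenvector (1,1,1).
General solution: c_1e^(t)(0,0,-1) + c_2e^(-4t)(0,1,1) + c_3e^(-2t)(1,1,1).

u(t) = c_3e^(-2t), v(t) = c_2e^(-4t) + c_3e^(-2t), w(t) = -c_1e^(t) + c_2e^(-4t) + c_3e^(-2t)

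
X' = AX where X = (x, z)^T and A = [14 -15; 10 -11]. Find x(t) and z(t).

Coefficient matrix A = [[14, -15], [10, -11]].
Characteristic polynomial det(A - λI) = λ^2 - 3λ - 4 = 0.
Eigenvalues λ = 4, -1.
For λ=4: (A-λI) row 1 is [10, -15], so an eigenvector is (-3, -2).
For λ=-1: (A-λI) row 1 is [15, -15], so an eigenvector is (1, 1).
General solution: c_1e^(4t)(-3,-2) + c_2e^(-t)(1,1).

x(t) = -3c_1e^(4t) + c_2e^(-t), z(t) = -2c_1e^(4t) + c_2e^(-t)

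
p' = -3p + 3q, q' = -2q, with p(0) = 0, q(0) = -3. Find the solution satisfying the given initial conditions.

p(t) = -9e^(-2t) + 9e^(-3t), q(t) = -3e^(-2t)

Coefficient matrix A = [[-3, 3], [0, -2]].
Characteristic polynomial det(A - λI) = λ^2 + 5λ + 6 = 0.
Eigenvalues λ = -2, -3.
For λ=-2: (A-λI) row 1 is [-1, 3], so an eigenvector is (-3, -1).
For λ=-3: (A-λI) row 1 is [0, 3], so an eigenvector is (-1, 0).
General solution: C_1e^(-2t)(-3,-1) + C_2e^(-3t)(-1,0).
Applying p(0)=0, q(0)=-3 gives C_1=3, C_2=-9.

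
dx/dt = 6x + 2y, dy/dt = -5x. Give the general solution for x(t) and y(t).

Coefficient matrix A = [[6, 2], [-5, 0]].
Characteristic polynomial det(A - λI) = λ^2 - 6λ + 10 = 0.
Eigenvalues λ = 3 ± i (complex conjugate pair).
For λ=3+i: an eigenvector is (-1,2) - i(1,-1) = (-1 - i, 2 + i).
A real fundamental pair from Re and Im of e^((3+i)t)v: X_1 = e^(3t)(cos(t)·(-1,2) + sin(t)·(1,-1)), X_2 = e^(3t)(sin(t)·(-1,2) - cos(t)·(1,-1)).
General solution: c_1X_1 + c_2X_2.

x(t) = c_1e^(3t)sin(t) - c_1e^(3t)cos(t) - c_2e^(3t)sin(t) - c_2e^(3t)cos(t), y(t) = -c_1e^(3t)sin(t) + 2c_1e^(3t)cos(t) + 2c_2e^(3t)sin(t) + c_2e^(3t)cos(t)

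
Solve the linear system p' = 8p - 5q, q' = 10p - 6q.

p(t) = c_1e^(t)sin(t) - 2c_1e^(t)cos(t) - 2c_2e^(t)sin(t) - c_2e^(t)cos(t), q(t) = c_1e^(t)sin(t) - 3c_1e^(t)cos(t) - 3c_2e^(t)sin(t) - c_2e^(t)cos(t)

Coefficient matrix A = [[8, -5], [10, -6]].
Characteristic polynomial det(A - λI) = λ^2 - 2λ + 2 = 0.
Eigenvalues λ = 1 ± i (complex conjugate pair).
For λ=1+i: an eigenvector is (-2,-3) - i(1,1) = (-2 - i, -3 - i).
A real fundamental pair from Re and Im of e^((1+i)t)v: X_1 = e^(t)(cos(t)·(-2,-3) + sin(t)·(1,1)), X_2 = e^(t)(sin(t)·(-2,-3) - cos(t)·(1,1)).
General solution: c_1X_1 + c_2X_2.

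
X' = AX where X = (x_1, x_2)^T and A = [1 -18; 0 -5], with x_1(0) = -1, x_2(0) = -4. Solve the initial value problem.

Coefficient matrix A = [[1, -18], [0, -5]].
Characteristic polynomial det(A - λI) = λ^2 + 4λ - 5 = 0.
Eigenvalues λ = 1, -5.
For λ=1: (A-λI) row 1 is [0, -18], so an eigenvector is (1, 0).
For λ=-5: (A-λI) row 1 is [6, -18], so an eigenvector is (3, 1).
General solution: c_1e^(t)(1,0) + c_2e^(-5t)(3,1).
Applying x_1(0)=-1, x_2(0)=-4 gives c_1=11, c_2=-4.

x_1(t) = 11e^(t) - 12e^(-5t), x_2(t) = -4e^(-5t)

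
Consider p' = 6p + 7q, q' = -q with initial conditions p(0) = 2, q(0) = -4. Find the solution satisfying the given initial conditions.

p(t) = -2e^(6t) + 4e^(-t), q(t) = -4e^(-t)

Coefficient matrix A = [[6, 7], [0, -1]].
Characteristic polynomial det(A - λI) = λ^2 - 5λ - 6 = 0.
Eigenvalues λ = 6, -1.
For λ=6: (A-λI) row 1 is [0, 7], so an eigenvector is (1, 0).
For λ=-1: (A-λI) row 1 is [7, 7], so an eigenvector is (1, -1).
General solution: C_1e^(6t)(1,0) + C_2e^(-t)(1,-1).
Applying p(0)=2, q(0)=-4 gives C_1=-2, C_2=4.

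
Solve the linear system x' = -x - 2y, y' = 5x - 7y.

Coefficient matrix A = [[-1, -2], [5, -7]].
Characteristic polynomial det(A - λI) = λ^2 + 8λ + 17 = 0.
Eigenvalues λ = -4 ± i (complex conjugate pair).
For λ=-4+i: an eigenvector is (-1,-2) - i(1,1) = (-1 - i, -2 - i).
A real fundamental pair from Re and Im of e^((-4+i)t)v: X_1 = e^(-4t)(cos(t)·(-1,-2) + sin(t)·(1,1)), X_2 = e^(-4t)(sin(t)·(-1,-2) - cos(t)·(1,1)).
General solution: C_1X_1 + C_2X_2.

x(t) = C_1e^(-4t)sin(t) - C_1e^(-4t)cos(t) - C_2e^(-4t)sin(t) - C_2e^(-4t)cos(t), y(t) = C_1e^(-4t)sin(t) - 2C_1e^(-4t)cos(t) - 2C_2e^(-4t)sin(t) - C_2e^(-4t)cos(t)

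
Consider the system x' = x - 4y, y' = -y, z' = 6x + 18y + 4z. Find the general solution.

x(t) = C_1e^(t) + 2C_3e^(-t), y(t) = C_3e^(-t), z(t) = -2C_1e^(t) + C_2e^(4t) - 6C_3e^(-t)

Coefficient matrix A = [[1, -4, 0], [0, -1, 0], [6, 18, 4]].
det(A - λI) = 0 gives eigenvalues λ = 1, 4, -1.
For λ=1: eigenvector (1,0,-2).
For λ=4: eigenvector (0,0,1).
For λ=-1: eigenvector (2,1,-6).
General solution: C_1e^(t)(1,0,-2) + C_2e^(4t)(0,0,1) + C_3e^(-t)(2,1,-6).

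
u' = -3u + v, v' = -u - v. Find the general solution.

Coefficient matrix A = [[-3, 1], [-1, -1]].
Characteristic polynomial det(A - λI) = λ^2 + 4λ + 4 = 0.
Single eigenvalue λ = -2 with algebraic multiplicity 2.
Eigenvector v = (-1,-1); generalized eigenvector w with (A-λI)w=v is (3,2).
General solution: e^(-2t)[c_1·v + c_2·(t·v + w)].

u(t) = -c_1e^(-2t) - c_2te^(-2t) + 3c_2e^(-2t), v(t) = -c_1e^(-2t) - c_2te^(-2t) + 2c_2e^(-2t)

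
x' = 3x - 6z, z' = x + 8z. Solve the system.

Coefficient matrix A = [[3, -6], [1, 8]].
Characteristic polynomial det(A - λI) = λ^2 - 11λ + 30 = 0.
Eigenvalues λ = 6, 5.
For λ=6: (A-λI) row 1 is [-3, -6], so an eigenvector is (2, -1).
For λ=5: (A-λI) row 1 is [-2, -6], so an eigenvector is (3, -1).
General solution: C_1e^(6t)(2,-1) + C_2e^(5t)(3,-1).

x(t) = 2C_1e^(6t) + 3C_2e^(5t), z(t) = -C_1e^(6t) - C_2e^(5t)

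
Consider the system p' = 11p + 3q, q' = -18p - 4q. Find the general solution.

Coefficient matrix A = [[11, 3], [-18, -4]].
Characteristic polynomial det(A - λI) = λ^2 - 7λ + 10 = 0.
Eigenvalues λ = 5, 2.
For λ=5: (A-λI) row 1 is [6, 3], so an eigenvector is (-1, 2).
For λ=2: (A-λI) row 1 is [9, 3], so an eigenvector is (-1, 3).
General solution: c_1e^(5t)(-1,2) + c_2e^(2t)(-1,3).

p(t) = -c_1e^(5t) - c_2e^(2t), q(t) = 2c_1e^(5t) + 3c_2e^(2t)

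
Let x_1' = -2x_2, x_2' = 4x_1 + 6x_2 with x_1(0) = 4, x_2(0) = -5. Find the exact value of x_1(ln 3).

A = [[0,-2],[4,6]]; eigenvalues λ = 2, 4.
Eigenvectors: (-1,1) for λ=2, (-1,2) for λ=4.
From the initial condition, c_1 = -3, c_2 = -1.
x_1(ln 3) = (-3)(3^2)(-1) + (-1)(3^4)(-1) = 108.

108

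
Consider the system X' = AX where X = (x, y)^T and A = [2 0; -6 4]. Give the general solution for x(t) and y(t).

x(t) = C_2e^(2t), y(t) = C_1e^(4t) + 3C_2e^(2t)

Coefficient matrix A = [[2, 0], [-6, 4]].
Characteristic polynomial det(A - λI) = λ^2 - 6λ + 8 = 0.
Eigenvalues λ = 4, 2.
For λ=4: (A-λI) row 1 is [-2, 0], so an eigenvector is (0, 1).
For λ=2: (A-λI) row 2 is [-6, 2], so an eigenvector is (1, 3).
General solution: C_1e^(4t)(0,1) + C_2e^(2t)(1,3).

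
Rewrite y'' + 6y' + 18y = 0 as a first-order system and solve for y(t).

Let x_1 = y, x_2 = y'. Then x_1' = x_2 and x_2' = -18x_1 - 6x_2.
A = [[0,1],[-18,-6]]; det(A-λI) = λ^2 + 6λ + 18.
Eigenvalues λ = -3 ± 3i.

y(t) = C_1e^(-3t)cos(3t) + C_2e^(-3t)sin(3t)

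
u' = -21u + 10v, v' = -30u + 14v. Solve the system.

u(t) = -C_1e^(-t) - 2C_2e^(-6t), v(t) = -2C_1e^(-t) - 3C_2e^(-6t)

Coefficient matrix A = [[-21, 10], [-30, 14]].
Characteristic polynomial det(A - λI) = λ^2 + 7λ + 6 = 0.
Eigenvalues λ = -1, -6.
For λ=-1: (A-λI) row 1 is [-20, 10], so an eigenvector is (-1, -2).
For λ=-6: (A-λI) row 1 is [-15, 10], so an eigenvector is (-2, -3).
General solution: C_1e^(-t)(-1,-2) + C_2e^(-6t)(-2,-3).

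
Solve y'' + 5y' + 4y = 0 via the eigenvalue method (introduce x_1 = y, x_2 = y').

Let x_1 = y, x_2 = y'. Then x_1' = x_2 and x_2' = -4x_1 - 5x_2.
A = [[0,1],[-4,-5]]; det(A-λI) = λ^2 + 5λ + 4.
Eigenvalues λ = -1, -4 with eigenvectors (1,-1), (1,-4).

y(t) = c_1e^(-t) + c_2e^(-4t)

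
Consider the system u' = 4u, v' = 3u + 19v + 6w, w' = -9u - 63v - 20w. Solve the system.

Coefficient matrix A = [[4, 0, 0], [3, 19, 6], [-9, -63, -20]].
det(A - λI) = 0 gives eigenvalues λ = 4, 1, -2.
For λ=4: eigenvector (1,1,-3).
For λ=1: eigenvector (0,1,-3).
For λ=-2: eigenvector (0,-2,7).
General solution: K_1e^(4t)(1,1,-3) + K_2e^(t)(0,1,-3) + K_3e^(-2t)(0,-2,7).

u(t) = K_1e^(4t), v(t) = K_1e^(4t) + K_2e^(t) - 2K_3e^(-2t), w(t) = -3K_1e^(4t) - 3K_2e^(t) + 7K_3e^(-2t)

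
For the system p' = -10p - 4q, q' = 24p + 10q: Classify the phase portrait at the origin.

A = [[-10,-4],[24,10]]; det(A-λI) = λ^2 - 4.
λ = -2, 2: opposite signs.

saddle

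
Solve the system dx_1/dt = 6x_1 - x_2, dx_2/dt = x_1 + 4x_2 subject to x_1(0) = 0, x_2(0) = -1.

x_1(t) = te^(5t), x_2(t) = te^(5t) - e^(5t)

Coefficient matrix A = [[6, -1], [1, 4]].
Characteristic polynomial det(A - λI) = λ^2 - 10λ + 25 = 0.
Single eigenvalue λ = 5 with algebraic multiplicity 2.
Eigenvector v = (-1,-1); generalized eigenvector w with (A-λI)w=v is (-2,-1).
General solution: e^(5t)[K_1·v + K_2·(t·v + w)].
Applying x_1(0)=0, x_2(0)=-1 gives K_1=2, K_2=-1.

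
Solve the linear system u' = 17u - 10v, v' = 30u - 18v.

u(t) = -K_1e^(-3t) - 2K_2e^(2t), v(t) = -2K_1e^(-3t) - 3K_2e^(2t)

Coefficient matrix A = [[17, -10], [30, -18]].
Characteristic polynomial det(A - λI) = λ^2 + λ - 6 = 0.
Eigenvalues λ = -3, 2.
For λ=-3: (A-λI) row 1 is [20, -10], so an eigenvector is (-1, -2).
For λ=2: (A-λI) row 1 is [15, -10], so an eigenvector is (-2, -3).
General solution: K_1e^(-3t)(-1,-2) + K_2e^(2t)(-2,-3).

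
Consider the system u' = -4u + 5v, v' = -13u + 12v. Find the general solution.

u(t) = 2K_1e^(4t)sin(t) + K_1e^(4t)cos(t) + K_2e^(4t)sin(t) - 2K_2e^(4t)cos(t), v(t) = 3K_1e^(4t)sin(t) + 2K_1e^(4t)cos(t) + 2K_2e^(4t)sin(t) - 3K_2e^(4t)cos(t)

Coefficient matrix A = [[-4, 5], [-13, 12]].
Characteristic polynomial det(A - λI) = λ^2 - 8λ + 17 = 0.
Eigenvalues λ = 4 ± i (complex conjugate pair).
For λ=4+i: an eigenvector is (1,2) - i(2,3) = (1 - 2i, 2 - 3i).
A real fundamental pair from Re and Im of e^((4+i)t)v: X_1 = e^(4t)(cos(t)·(1,2) + sin(t)·(2,3)), X_2 = e^(4t)(sin(t)·(1,2) - cos(t)·(2,3)).
General solution: K_1X_1 + K_2X_2.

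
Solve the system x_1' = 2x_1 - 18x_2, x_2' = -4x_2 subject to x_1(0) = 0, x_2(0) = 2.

x_1(t) = -6e^(2t) + 6e^(-4t), x_2(t) = 2e^(-4t)

Coefficient matrix A = [[2, -18], [0, -4]].
Characteristic polynomial det(A - λI) = λ^2 + 2λ - 8 = 0.
Eigenvalues λ = -4, 2.
For λ=-4: (A-λI) row 1 is [6, -18], so an eigenvector is (3, 1).
For λ=2: (A-λI) row 1 is [0, -18], so an eigenvector is (1, 0).
General solution: K_1e^(-4t)(3,1) + K_2e^(2t)(1,0).
Applying x_1(0)=0, x_2(0)=2 gives K_1=2, K_2=-6.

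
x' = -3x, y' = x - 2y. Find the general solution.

x(t) = K_1e^(-3t), y(t) = -K_1e^(-3t) - K_2e^(-2t)

Coefficient matrix A = [[-3, 0], [1, -2]].
Characteristic polynomial det(A - λI) = λ^2 + 5λ + 6 = 0.
Eigenvalues λ = -3, -2.
For λ=-3: (A-λI) row 2 is [1, 1], so an eigenvector is (1, -1).
For λ=-2: (A-λI) row 1 is [-1, 0], so an eigenvector is (0, -1).
General solution: K_1e^(-3t)(1,-1) + K_2e^(-2t)(0,-1).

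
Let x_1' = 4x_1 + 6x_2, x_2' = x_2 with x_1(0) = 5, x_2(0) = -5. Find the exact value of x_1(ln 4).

-1240

A = [[4,6],[0,1]]; eigenvalues λ = 4, 1.
Eigenvectors: (1,0) for λ=4, (2,-1) for λ=1.
From the initial condition, c_1 = -5, c_2 = 5.
x_1(ln 4) = (-5)(4^4)(1) + (5)(4^1)(2) = -1240.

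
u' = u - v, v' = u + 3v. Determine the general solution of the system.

u(t) = -C_1e^(2t) - C_2te^(2t), v(t) = C_1e^(2t) + C_2te^(2t) + C_2e^(2t)

Coefficient matrix A = [[1, -1], [1, 3]].
Characteristic polynomial det(A - λI) = λ^2 - 4λ + 4 = 0.
Single eigenvalue λ = 2 with algebraic multiplicity 2.
Eigenvector v = (-1,1); generalized eigenvector w with (A-λI)w=v is (0,1).
General solution: e^(2t)[C_1·v + C_2·(t·v + w)].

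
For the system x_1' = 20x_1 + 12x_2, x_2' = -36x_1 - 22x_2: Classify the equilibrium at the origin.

saddle

A = [[20,12],[-36,-22]]; det(A-λI) = λ^2 + 2λ - 8.
λ = -4, 2: opposite signs.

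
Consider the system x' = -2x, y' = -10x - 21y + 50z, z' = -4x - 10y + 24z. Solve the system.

x(t) = c_3e^(-2t), y(t) = 2c_1e^(4t) + 5c_2e^(-t) + 10c_3e^(-2t), z(t) = c_1e^(4t) + 2c_2e^(-t) + 4c_3e^(-2t)

Coefficient matrix A = [[-2, 0, 0], [-10, -21, 50], [-4, -10, 24]].
det(A - λI) = 0 gives eigenvalues λ = 4, -1, -2.
For λ=4: eigenvector (0,2,1).
For λ=-1: eigenvector (0,5,2).
For λ=-2: eigenvector (1,10,4).
General solution: c_1e^(4t)(0,2,1) + c_2e^(-t)(0,5,2) + c_3e^(-2t)(1,10,4).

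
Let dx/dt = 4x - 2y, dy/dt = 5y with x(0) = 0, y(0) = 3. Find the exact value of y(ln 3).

A = [[4,-2],[0,5]]; eigenvalues λ = 4, 5.
Eigenvectors: (-1,0) for λ=4, (-2,1) for λ=5.
From the initial condition, c_1 = -6, c_2 = 3.
y(ln 3) = (-6)(3^4)(0) + (3)(3^5)(1) = 729.

729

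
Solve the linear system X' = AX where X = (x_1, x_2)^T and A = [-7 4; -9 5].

x_1(t) = 2C_1e^(-t) + 2C_2te^(-t) - C_2e^(-t), x_2(t) = 3C_1e^(-t) + 3C_2te^(-t) - C_2e^(-t)

Coefficient matrix A = [[-7, 4], [-9, 5]].
Characteristic polynomial det(A - λI) = λ^2 + 2λ + 1 = 0.
Single eigenvalue λ = -1 with algebraic multiplicity 2.
Eigenvector v = (2,3); generalized eigenvector w with (A-λI)w=v is (-1,-1).
General solution: e^(-t)[C_1·v + C_2·(t·v + w)].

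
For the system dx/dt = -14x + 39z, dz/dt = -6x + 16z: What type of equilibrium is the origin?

A = [[-14,39],[-6,16]]; det(A-λI) = λ^2 - 2λ + 10.
λ = 1 ± 3i: positive real part.

unstable spiral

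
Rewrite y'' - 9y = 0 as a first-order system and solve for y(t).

y(t) = K_1e^(3t) + K_2e^(-3t)

Let x_1 = y, x_2 = y'. Then x_1' = x_2 and x_2' = 9x_1.
A = [[0,1],[9,0]]; det(A-λI) = λ^2 - 9.
Eigenvalues λ = 3, -3 with eigenvectors (1,3), (1,-3).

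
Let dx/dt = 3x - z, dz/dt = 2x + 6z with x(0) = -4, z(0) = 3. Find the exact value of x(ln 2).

-48

A = [[3,-1],[2,6]]; eigenvalues λ = 4, 5.
Eigenvectors: (1,-1) for λ=4, (1,-2) for λ=5.
From the initial condition, c_1 = -5, c_2 = 1.
x(ln 2) = (-5)(2^4)(1) + (1)(2^5)(1) = -48.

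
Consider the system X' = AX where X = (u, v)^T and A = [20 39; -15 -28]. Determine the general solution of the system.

Coefficient matrix A = [[20, 39], [-15, -28]].
Characteristic polynomial det(A - λI) = λ^2 + 8λ + 25 = 0.
Eigenvalues λ = -4 ± 3i (complex conjugate pair).
For λ=-4+3i: an eigenvector is (3,-2) - i(-2,1) = (3 + 2i, -2 - i).
A real fundamental pair from Re and Im of e^((-4+3i)t)v: X_1 = e^(-4t)(cos(3t)·(3,-2) + sin(3t)·(-2,1)), X_2 = e^(-4t)(sin(3t)·(3,-2) - cos(3t)·(-2,1)).
General solution: C_1X_1 + C_2X_2.

u(t) = -2C_1e^(-4t)sin(3t) + 3C_1e^(-4t)cos(3t) + 3C_2e^(-4t)sin(3t) + 2C_2e^(-4t)cos(3t), v(t) = C_1e^(-4t)sin(3t) - 2C_1e^(-4t)cos(3t) - 2C_2e^(-4t)sin(3t) - C_2e^(-4t)cos(3t)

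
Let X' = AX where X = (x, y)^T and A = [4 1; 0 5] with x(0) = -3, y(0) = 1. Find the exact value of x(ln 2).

-32

A = [[4,1],[0,5]]; eigenvalues λ = 5, 4.
Eigenvectors: (-1,-1) for λ=5, (1,0) for λ=4.
From the initial condition, c_1 = -1, c_2 = -4.
x(ln 2) = (-1)(2^5)(-1) + (-4)(2^4)(1) = -32.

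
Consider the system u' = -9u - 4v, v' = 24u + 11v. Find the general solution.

u(t) = -c_1e^(-t) + c_2e^(3t), v(t) = 2c_1e^(-t) - 3c_2e^(3t)

Coefficient matrix A = [[-9, -4], [24, 11]].
Characteristic polynomial det(A - λI) = λ^2 - 2λ - 3 = 0.
Eigenvalues λ = -1, 3.
For λ=-1: (A-λI) row 1 is [-8, -4], so an eigenvector is (-1, 2).
For λ=3: (A-λI) row 1 is [-12, -4], so an eigenvector is (1, -3).
General solution: c_1e^(-t)(-1,2) + c_2e^(3t)(1,-3).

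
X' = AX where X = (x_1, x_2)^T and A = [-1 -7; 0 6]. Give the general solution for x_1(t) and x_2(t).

x_1(t) = C_1e^(6t) + C_2e^(-t), x_2(t) = -C_1e^(6t)

Coefficient matrix A = [[-1, -7], [0, 6]].
Characteristic polynomial det(A - λI) = λ^2 - 5λ - 6 = 0.
Eigenvalues λ = 6, -1.
For λ=6: (A-λI) row 1 is [-7, -7], so an eigenvector is (1, -1).
For λ=-1: (A-λI) row 1 is [0, -7], so an eigenvector is (1, 0).
General solution: C_1e^(6t)(1,-1) + C_2e^(-t)(1,0).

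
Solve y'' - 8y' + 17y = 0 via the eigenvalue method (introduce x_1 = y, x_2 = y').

Let x_1 = y, x_2 = y'. Then x_1' = x_2 and x_2' = -17x_1 + 8x_2.
A = [[0,1],[-17,8]]; det(A-λI) = λ^2 - 8λ + 17.
Eigenvalues λ = 4 ± i.

y(t) = K_1e^(4t)cos(t) + K_2e^(4t)sin(t)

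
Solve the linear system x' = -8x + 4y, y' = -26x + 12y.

Coefficient matrix A = [[-8, 4], [-26, 12]].
Characteristic polynomial det(A - λI) = λ^2 - 4λ + 8 = 0.
Eigenvalues λ = 2 ± 2i (complex conjugate pair).
For λ=2+2i: an eigenvector is (-1,-3) - i(-1,-2) = (-1 + i, -3 + 2i).
A real fundamental pair from Re and Im of e^((2+2i)t)v: X_1 = e^(2t)(cos(2t)·(-1,-3) + sin(2t)·(-1,-2)), X_2 = e^(2t)(sin(2t)·(-1,-3) - cos(2t)·(-1,-2)).
General solution: c_1X_1 + c_2X_2.

x(t) = -c_1e^(2t)sin(2t) - c_1e^(2t)cos(2t) - c_2e^(2t)sin(2t) + c_2e^(2t)cos(2t), y(t) = -2c_1e^(2t)sin(2t) - 3c_1e^(2t)cos(2t) - 3c_2e^(2t)sin(2t) + 2c_2e^(2t)cos(2t)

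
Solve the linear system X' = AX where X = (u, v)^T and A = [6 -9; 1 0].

Coefficient matrix A = [[6, -9], [1, 0]].
Characteristic polynomial det(A - λI) = λ^2 - 6λ + 9 = 0.
Single eigenvalue λ = 3 with algebraic multiplicity 2.
Eigenvector v = (3,1); generalized eigenvector w with (A-λI)w=v is (1,0).
General solution: e^(3t)[c_1·v + c_2·(t·v + w)].

u(t) = 3c_1e^(3t) + 3c_2te^(3t) + c_2e^(3t), v(t) = c_1e^(3t) + c_2te^(3t)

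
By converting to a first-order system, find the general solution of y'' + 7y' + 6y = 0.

Let x_1 = y, x_2 = y'. Then x_1' = x_2 and x_2' = -6x_1 - 7x_2.
A = [[0,1],[-6,-7]]; det(A-λI) = λ^2 + 7λ + 6.
Eigenvalues λ = -6, -1 with eigenvectors (1,-6), (1,-1).

y(t) = C_1e^(-6t) + C_2e^(-t)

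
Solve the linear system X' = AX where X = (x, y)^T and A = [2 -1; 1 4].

Coefficient matrix A = [[2, -1], [1, 4]].
Characteristic polynomial det(A - λI) = λ^2 - 6λ + 9 = 0.
Single eigenvalue λ = 3 with algebraic multiplicity 2.
Eigenvector v = (1,-1); generalized eigenvector w with (A-λI)w=v is (0,-1).
General solution: e^(3t)[C_1·v + C_2·(t·v + w)].

x(t) = C_1e^(3t) + C_2te^(3t), y(t) = -C_1e^(3t) - C_2te^(3t) - C_2e^(3t)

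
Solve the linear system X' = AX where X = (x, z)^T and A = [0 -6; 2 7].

Coefficient matrix A = [[0, -6], [2, 7]].
Characteristic polynomial det(A - λI) = λ^2 - 7λ + 12 = 0.
Eigenvalues λ = 4, 3.
For λ=4: (A-λI) row 1 is [-4, -6], so an eigenvector is (-3, 2).
For λ=3: (A-λI) row 1 is [-3, -6], so an eigenvector is (2, -1).
General solution: c_1e^(4t)(-3,2) + c_2e^(3t)(2,-1).

x(t) = -3c_1e^(4t) + 2c_2e^(3t), z(t) = 2c_1e^(4t) - c_2e^(3t)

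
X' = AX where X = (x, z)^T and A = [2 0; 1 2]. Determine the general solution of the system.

x(t) = K_2e^(2t), z(t) = K_1e^(2t) + K_2te^(2t) + 3K_2e^(2t)

Coefficient matrix A = [[2, 0], [1, 2]].
Characteristic polynomial det(A - λI) = λ^2 - 4λ + 4 = 0.
Single eigenvalue λ = 2 with algebraic multiplicity 2.
Eigenvector v = (0,1); generalized eigenvector w with (A-λI)w=v is (1,3).
General solution: e^(2t)[K_1·v + K_2·(t·v + w)].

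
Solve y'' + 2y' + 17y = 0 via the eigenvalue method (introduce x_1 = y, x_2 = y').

Let x_1 = y, x_2 = y'. Then x_1' = x_2 and x_2' = -17x_1 - 2x_2.
A = [[0,1],[-17,-2]]; det(A-λI) = λ^2 + 2λ + 17.
Eigenvalues λ = -1 ± 4i.

y(t) = C_1e^(-t)cos(4t) + C_2e^(-t)sin(4t)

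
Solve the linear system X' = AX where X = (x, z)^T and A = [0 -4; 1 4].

x(t) = -2c_1e^(2t) - 2c_2te^(2t) + 3c_2e^(2t), z(t) = c_1e^(2t) + c_2te^(2t) - c_2e^(2t)

Coefficient matrix A = [[0, -4], [1, 4]].
Characteristic polynomial det(A - λI) = λ^2 - 4λ + 4 = 0.
Single eigenvalue λ = 2 with algebraic multiplicity 2.
Eigenvector v = (-2,1); generalized eigenvector w with (A-λI)w=v is (3,-1).
General solution: e^(2t)[c_1·v + c_2·(t·v + w)].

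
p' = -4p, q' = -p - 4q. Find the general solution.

Coefficient matrix A = [[-4, 0], [-1, -4]].
Characteristic polynomial det(A - λI) = λ^2 + 8λ + 16 = 0.
Single eigenvalue λ = -4 with algebraic multiplicity 2.
Eigenvector v = (0,1); generalized eigenvector w with (A-λI)w=v is (-1,-1).
General solution: e^(-4t)[K_1·v + K_2·(t·v + w)].

p(t) = -K_2e^(-4t), q(t) = K_1e^(-4t) + K_2te^(-4t) - K_2e^(-4t)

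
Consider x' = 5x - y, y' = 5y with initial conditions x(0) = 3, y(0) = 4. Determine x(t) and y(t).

x(t) = -4te^(5t) + 3e^(5t), y(t) = 4e^(5t)

Coefficient matrix A = [[5, -1], [0, 5]].
Characteristic polynomial det(A - λI) = λ^2 - 10λ + 25 = 0.
Single eigenvalue λ = 5 with algebraic multiplicity 2.
Eigenvector v = (1,0); generalized eigenvector w with (A-λI)w=v is (2,-1).
General solution: e^(5t)[c_1·v + c_2·(t·v + w)].
Applying x(0)=3, y(0)=4 gives c_1=11, c_2=-4.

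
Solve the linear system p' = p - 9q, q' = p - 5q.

p(t) = 3c_1e^(-2t) + 3c_2te^(-2t) - 2c_2e^(-2t), q(t) = c_1e^(-2t) + c_2te^(-2t) - c_2e^(-2t)

Coefficient matrix A = [[1, -9], [1, -5]].
Characteristic polynomial det(A - λI) = λ^2 + 4λ + 4 = 0.
Single eigenvalue λ = -2 with algebraic multiplicity 2.
Eigenvector v = (3,1); generalized eigenvector w with (A-λI)w=v is (-2,-1).
General solution: e^(-2t)[c_1·v + c_2·(t·v + w)].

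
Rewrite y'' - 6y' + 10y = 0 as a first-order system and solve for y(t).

Let x_1 = y, x_2 = y'. Then x_1' = x_2 and x_2' = -10x_1 + 6x_2.
A = [[0,1],[-10,6]]; det(A-λI) = λ^2 - 6λ + 10.
Eigenvalues λ = 3 ± i.

y(t) = K_1e^(3t)cos(t) + K_2e^(3t)sin(t)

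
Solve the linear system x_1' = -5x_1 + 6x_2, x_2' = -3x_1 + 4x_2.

x_1(t) = -c_1e^(t) + 2c_2e^(-2t), x_2(t) = -c_1e^(t) + c_2e^(-2t)

Coefficient matrix A = [[-5, 6], [-3, 4]].
Characteristic polynomial det(A - λI) = λ^2 + λ - 2 = 0.
Eigenvalues λ = 1, -2.
For λ=1: (A-λI) row 1 is [-6, 6], so an eigenvector is (-1, -1).
For λ=-2: (A-λI) row 1 is [-3, 6], so an eigenvector is (2, 1).
General solution: c_1e^(t)(-1,-1) + c_2e^(-2t)(2,1).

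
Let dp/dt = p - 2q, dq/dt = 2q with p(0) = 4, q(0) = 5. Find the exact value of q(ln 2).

A = [[1,-2],[0,2]]; eigenvalues λ = 1, 2.
Eigenvectors: (-1,0) for λ=1, (-2,1) for λ=2.
From the initial condition, c_1 = -14, c_2 = 5.
q(ln 2) = (-14)(2^1)(0) + (5)(2^2)(1) = 20.

20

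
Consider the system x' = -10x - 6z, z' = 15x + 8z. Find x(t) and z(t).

Coefficient matrix A = [[-10, -6], [15, 8]].
Characteristic polynomial det(A - λI) = λ^2 + 2λ + 10 = 0.
Eigenvalues λ = -1 ± 3i (complex conjugate pair).
For λ=-1+3i: an eigenvector is (-1,2) - i(-1,1) = (-1 + i, 2 - i).
A real fundamental pair from Re and Im of e^((-1+3i)t)v: X_1 = e^(-t)(cos(3t)·(-1,2) + sin(3t)·(-1,1)), X_2 = e^(-t)(sin(3t)·(-1,2) - cos(3t)·(-1,1)).
General solution: c_1X_1 + c_2X_2.

x(t) = -c_1e^(-t)sin(3t) - c_1e^(-t)cos(3t) - c_2e^(-t)sin(3t) + c_2e^(-t)cos(3t), z(t) = c_1e^(-t)sin(3t) + 2c_1e^(-t)cos(3t) + 2c_2e^(-t)sin(3t) - c_2e^(-t)cos(3t)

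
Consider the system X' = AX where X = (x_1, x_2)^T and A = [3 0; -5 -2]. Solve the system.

Coefficient matrix A = [[3, 0], [-5, -2]].
Characteristic polynomial det(A - λI) = λ^2 - λ - 6 = 0.
Eigenvalues λ = -2, 3.
For λ=-2: (A-λI) row 1 is [5, 0], so an eigenvector is (0, -1).
For λ=3: (A-λI) row 2 is [-5, -5], so an eigenvector is (-1, 1).
General solution: K_1e^(-2t)(0,-1) + K_2e^(3t)(-1,1).

x_1(t) = -K_2e^(3t), x_2(t) = -K_1e^(-2t) + K_2e^(3t)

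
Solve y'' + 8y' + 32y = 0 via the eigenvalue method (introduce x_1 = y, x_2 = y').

Let x_1 = y, x_2 = y'. Then x_1' = x_2 and x_2' = -32x_1 - 8x_2.
A = [[0,1],[-32,-8]]; det(A-λI) = λ^2 + 8λ + 32.
Eigenvalues λ = -4 ± 4i.

y(t) = C_1e^(-4t)cos(4t) + C_2e^(-4t)sin(4t)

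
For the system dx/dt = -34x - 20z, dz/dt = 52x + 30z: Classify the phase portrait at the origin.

stable spiral

A = [[-34,-20],[52,30]]; det(A-λI) = λ^2 + 4λ + 20.
λ = -2 ± 4i: negative real part.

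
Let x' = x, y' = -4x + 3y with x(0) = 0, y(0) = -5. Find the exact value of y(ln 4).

-320

A = [[1,0],[-4,3]]; eigenvalues λ = 1, 3.
Eigenvectors: (1,2) for λ=1, (0,1) for λ=3.
From the initial condition, c_1 = 0, c_2 = -5.
y(ln 4) = (0)(4^1)(2) + (-5)(4^3)(1) = -320.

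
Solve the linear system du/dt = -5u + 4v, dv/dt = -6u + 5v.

Coefficient matrix A = [[-5, 4], [-6, 5]].
Characteristic polynomial det(A - λI) = λ^2 - 1 = 0.
Eigenvalues λ = 1, -1.
For λ=1: (A-λI) row 1 is [-6, 4], so an eigenvector is (2, 3).
For λ=-1: (A-λI) row 1 is [-4, 4], so an eigenvector is (-1, -1).
General solution: c_1e^(t)(2,3) + c_2e^(-t)(-1,-1).

u(t) = 2c_1e^(t) - c_2e^(-t), v(t) = 3c_1e^(t) - c_2e^(-t)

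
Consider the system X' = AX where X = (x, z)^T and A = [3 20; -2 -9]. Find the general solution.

x(t) = 3c_1e^(-3t)sin(2t) + c_1e^(-3t)cos(2t) + c_2e^(-3t)sin(2t) - 3c_2e^(-3t)cos(2t), z(t) = -c_1e^(-3t)sin(2t) + c_2e^(-3t)cos(2t)

Coefficient matrix A = [[3, 20], [-2, -9]].
Characteristic polynomial det(A - λI) = λ^2 + 6λ + 13 = 0.
Eigenvalues λ = -3 ± 2i (complex conjugate pair).
For λ=-3+2i: an eigenvector is (1,0) - i(3,-1) = (1 - 3i, 0 + i).
A real fundamental pair from Re and Im of e^((-3+2i)t)v: X_1 = e^(-3t)(cos(2t)·(1,0) + sin(2t)·(3,-1)), X_2 = e^(-3t)(sin(2t)·(1,0) - cos(2t)·(3,-1)).
General solution: c_1X_1 + c_2X_2.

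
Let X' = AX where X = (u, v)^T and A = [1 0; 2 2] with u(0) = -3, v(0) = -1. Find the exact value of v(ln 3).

A = [[1,0],[2,2]]; eigenvalues λ = 2, 1.
Eigenvectors: (0,1) for λ=2, (-1,2) for λ=1.
From the initial condition, c_1 = -7, c_2 = 3.
v(ln 3) = (-7)(3^2)(1) + (3)(3^1)(2) = -45.

-45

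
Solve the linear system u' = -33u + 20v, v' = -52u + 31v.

Coefficient matrix A = [[-33, 20], [-52, 31]].
Characteristic polynomial det(A - λI) = λ^2 + 2λ + 17 = 0.
Eigenvalues λ = -1 ± 4i (complex conjugate pair).
For λ=-1+4i: an eigenvector is (-1,-2) - i(-2,-3) = (-1 + 2i, -2 + 3i).
A real fundamental pair from Re and Im of e^((-1+4i)t)v: X_1 = e^(-t)(cos(4t)·(-1,-2) + sin(4t)·(-2,-3)), X_2 = e^(-t)(sin(4t)·(-1,-2) - cos(4t)·(-2,-3)).
General solution: C_1X_1 + C_2X_2.

u(t) = -2C_1e^(-t)sin(4t) - C_1e^(-t)cos(4t) - C_2e^(-t)sin(4t) + 2C_2e^(-t)cos(4t), v(t) = -3C_1e^(-t)sin(4t) - 2C_1e^(-t)cos(4t) - 2C_2e^(-t)sin(4t) + 3C_2e^(-t)cos(4t)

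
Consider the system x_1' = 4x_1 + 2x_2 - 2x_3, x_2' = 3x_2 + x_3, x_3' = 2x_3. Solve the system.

Coefficient matrix A = [[4, 2, -2], [0, 3, 1], [0, 0, 2]].
det(A - λI) = 0 gives eigenvalues λ = 2, 3, 4.
For λ=2: eigenvector (2,-1,1).
For λ=3: eigenvector (-2,1,0).
For λ=4: eigenvector (1,0,0).
General solution: C_1e^(2t)(2,-1,1) + C_2e^(3t)(-2,1,0) + C_3e^(4t)(1,0,0).

x_1(t) = 2C_1e^(2t) - 2C_2e^(3t) + C_3e^(4t), x_2(t) = -C_1e^(2t) + C_2e^(3t), x_3(t) = C_1e^(2t)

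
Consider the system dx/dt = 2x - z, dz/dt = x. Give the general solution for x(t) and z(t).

x(t) = C_1e^(t) + C_2te^(t) + 2C_2e^(t), z(t) = C_1e^(t) + C_2te^(t) + C_2e^(t)

Coefficient matrix A = [[2, -1], [1, 0]].
Characteristic polynomial det(A - λI) = λ^2 - 2λ + 1 = 0.
Single eigenvalue λ = 1 with algebraic multiplicity 2.
Eigenvector v = (1,1); generalized eigenvector w with (A-λI)w=v is (2,1).
General solution: e^(t)[C_1·v + C_2·(t·v + w)].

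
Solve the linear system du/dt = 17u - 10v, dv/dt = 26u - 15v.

Coefficient matrix A = [[17, -10], [26, -15]].
Characteristic polynomial det(A - λI) = λ^2 - 2λ + 5 = 0.
Eigenvalues λ = 1 ± 2i (complex conjugate pair).
For λ=1+2i: an eigenvector is (1,2) - i(-2,-3) = (1 + 2i, 2 + 3i).
A real fundamental pair from Re and Im of e^((1+2i)t)v: X_1 = e^(t)(cos(2t)·(1,2) + sin(2t)·(-2,-3)), X_2 = e^(t)(sin(2t)·(1,2) - cos(2t)·(-2,-3)).
General solution: C_1X_1 + C_2X_2.

u(t) = -2C_1e^(t)sin(2t) + C_1e^(t)cos(2t) + C_2e^(t)sin(2t) + 2C_2e^(t)cos(2t), v(t) = -3C_1e^(t)sin(2t) + 2C_1e^(t)cos(2t) + 2C_2e^(t)sin(2t) + 3C_2e^(t)cos(2t)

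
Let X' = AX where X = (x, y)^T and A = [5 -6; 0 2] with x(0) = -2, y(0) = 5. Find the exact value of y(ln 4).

A = [[5,-6],[0,2]]; eigenvalues λ = 5, 2.
Eigenvectors: (1,0) for λ=5, (2,1) for λ=2.
From the initial condition, c_1 = -12, c_2 = 5.
y(ln 4) = (-12)(4^5)(0) + (5)(4^2)(1) = 80.

80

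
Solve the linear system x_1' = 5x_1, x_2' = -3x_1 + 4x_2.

Coefficient matrix A = [[5, 0], [-3, 4]].
Characteristic polynomial det(A - λI) = λ^2 - 9λ + 20 = 0.
Eigenvalues λ = 4, 5.
For λ=4: (A-λI) row 1 is [1, 0], so an eigenvector is (0, 1).
For λ=5: (A-λI) row 2 is [-3, -1], so an eigenvector is (1, -3).
General solution: C_1e^(4t)(0,1) + C_2e^(5t)(1,-3).

x_1(t) = C_2e^(5t), x_2(t) = C_1e^(4t) - 3C_2e^(5t)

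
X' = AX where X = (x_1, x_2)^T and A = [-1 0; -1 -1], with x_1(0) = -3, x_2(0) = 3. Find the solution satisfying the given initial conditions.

Coefficient matrix A = [[-1, 0], [-1, -1]].
Characteristic polynomial det(A - λI) = λ^2 + 2λ + 1 = 0.
Single eigenvalue λ = -1 with algebraic multiplicity 2.
Eigenvector v = (0,-1); generalized eigenvector w with (A-λI)w=v is (1,-1).
General solution: e^(-t)[c_1·v + c_2·(t·v + w)].
Applying x_1(0)=-3, x_2(0)=3 gives c_1=0, c_2=-3.

x_1(t) = -3e^(-t), x_2(t) = 3te^(-t) + 3e^(-t)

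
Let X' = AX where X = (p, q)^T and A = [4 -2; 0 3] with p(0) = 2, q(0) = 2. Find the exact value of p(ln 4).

-256

A = [[4,-2],[0,3]]; eigenvalues λ = 3, 4.
Eigenvectors: (-2,-1) for λ=3, (-1,0) for λ=4.
From the initial condition, c_1 = -2, c_2 = 2.
p(ln 4) = (-2)(4^3)(-2) + (2)(4^4)(-1) = -256.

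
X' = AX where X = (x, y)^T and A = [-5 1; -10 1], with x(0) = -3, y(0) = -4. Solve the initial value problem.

x(t) = 5e^(-2t)sin(t) - 3e^(-2t)cos(t), y(t) = 18e^(-2t)sin(t) - 4e^(-2t)cos(t)

Coefficient matrix A = [[-5, 1], [-10, 1]].
Characteristic polynomial det(A - λI) = λ^2 + 4λ + 5 = 0.
Eigenvalues λ = -2 ± i (complex conjugate pair).
For λ=-2+i: an eigenvector is (0,1) - i(1,3) = (0 - i, 1 - 3i).
A real fundamental pair from Re and Im of e^((-2+i)t)v: X_1 = e^(-2t)(cos(t)·(0,1) + sin(t)·(1,3)), X_2 = e^(-2t)(sin(t)·(0,1) - cos(t)·(1,3)).
General solution: C_1X_1 + C_2X_2.
Applying x(0)=-3, y(0)=-4 gives C_1=5, C_2=3.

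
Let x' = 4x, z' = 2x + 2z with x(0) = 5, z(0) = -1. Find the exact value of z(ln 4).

1184

A = [[4,0],[2,2]]; eigenvalues λ = 4, 2.
Eigenvectors: (1,1) for λ=4, (0,-1) for λ=2.
From the initial condition, c_1 = 5, c_2 = 6.
z(ln 4) = (5)(4^4)(1) + (6)(4^2)(-1) = 1184.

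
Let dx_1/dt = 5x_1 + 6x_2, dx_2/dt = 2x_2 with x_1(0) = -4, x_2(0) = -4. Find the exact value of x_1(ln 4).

-12160

A = [[5,6],[0,2]]; eigenvalues λ = 2, 5.
Eigenvectors: (-2,1) for λ=2, (1,0) for λ=5.
From the initial condition, c_1 = -4, c_2 = -12.
x_1(ln 4) = (-4)(4^2)(-2) + (-12)(4^5)(1) = -12160.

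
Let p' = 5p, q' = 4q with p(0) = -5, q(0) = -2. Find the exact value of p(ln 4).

A = [[5,0],[0,4]]; eigenvalues λ = 4, 5.
Eigenvectors: (0,1) for λ=4, (-1,0) for λ=5.
From the initial condition, c_1 = -2, c_2 = 5.
p(ln 4) = (-2)(4^4)(0) + (5)(4^5)(-1) = -5120.

-5120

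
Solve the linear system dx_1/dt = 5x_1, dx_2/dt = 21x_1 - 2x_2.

x_1(t) = -K_2e^(5t), x_2(t) = -K_1e^(-2t) - 3K_2e^(5t)

Coefficient matrix A = [[5, 0], [21, -2]].
Characteristic polynomial det(A - λI) = λ^2 - 3λ - 10 = 0.
Eigenvalues λ = -2, 5.
For λ=-2: (A-λI) row 1 is [7, 0], so an eigenvector is (0, -1).
For λ=5: (A-λI) row 2 is [21, -7], so an eigenvector is (-1, -3).
General solution: K_1e^(-2t)(0,-1) + K_2e^(5t)(-1,-3).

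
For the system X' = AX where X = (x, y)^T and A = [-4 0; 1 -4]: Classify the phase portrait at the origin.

stable improper node

A = [[-4,0],[1,-4]]; det(A-λI) = λ^2 + 8λ + 16.
repeated λ = -4 with a single eigenvector.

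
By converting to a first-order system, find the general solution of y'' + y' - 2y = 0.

Let x_1 = y, x_2 = y'. Then x_1' = x_2 and x_2' = 2x_1 - x_2.
A = [[0,1],[2,-1]]; det(A-λI) = λ^2 + λ - 2.
Eigenvalues λ = 1, -2 with eigenvectors (1,1), (1,-2).

y(t) = K_1e^(t) + K_2e^(-2t)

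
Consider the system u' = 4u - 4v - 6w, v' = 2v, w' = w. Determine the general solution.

u(t) = C_1e^(4t) + 2C_2e^(2t) + 2C_3e^(t), v(t) = C_2e^(2t), w(t) = C_3e^(t)

Coefficient matrix A = [[4, -4, -6], [0, 2, 0], [0, 0, 1]].
det(A - λI) = 0 gives eigenvalues λ = 4, 2, 1.
For λ=4: eigenvector (1,0,0).
For λ=2: eigenvector (2,1,0).
For λ=1: eigenvector (2,0,1).
General solution: C_1e^(4t)(1,0,0) + C_2e^(2t)(2,1,0) + C_3e^(t)(2,0,1).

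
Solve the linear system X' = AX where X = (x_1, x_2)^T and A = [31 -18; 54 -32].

Coefficient matrix A = [[31, -18], [54, -32]].
Characteristic polynomial det(A - λI) = λ^2 + λ - 20 = 0.
Eigenvalues λ = -5, 4.
For λ=-5: (A-λI) row 1 is [36, -18], so an eigenvector is (-1, -2).
For λ=4: (A-λI) row 1 is [27, -18], so an eigenvector is (2, 3).
General solution: C_1e^(-5t)(-1,-2) + C_2e^(4t)(2,3).

x_1(t) = -C_1e^(-5t) + 2C_2e^(4t), x_2(t) = -2C_1e^(-5t) + 3C_2e^(4t)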